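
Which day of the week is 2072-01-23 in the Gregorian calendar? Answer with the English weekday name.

2477865 ≡ 5 (mod 7); counting from Monday = 0 gives Saturday.

Saturday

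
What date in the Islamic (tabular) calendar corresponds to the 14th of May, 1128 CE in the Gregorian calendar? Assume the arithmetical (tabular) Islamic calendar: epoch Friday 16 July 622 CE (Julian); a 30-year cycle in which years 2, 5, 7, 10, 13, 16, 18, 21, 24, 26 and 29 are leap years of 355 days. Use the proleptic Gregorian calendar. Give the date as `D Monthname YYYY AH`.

5 Jumada al-Awwal 522 AH

Julian Day Number of the source date = 2133187.
Converting JDN 2133187 to the tabular Islamic calendar gives 5 Jumada al-Awwal 522 AH.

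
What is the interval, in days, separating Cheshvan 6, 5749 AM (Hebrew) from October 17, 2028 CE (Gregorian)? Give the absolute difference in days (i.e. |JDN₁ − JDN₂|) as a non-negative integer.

14610

First date → JDN 2447452; second date → JDN 2462062.
The interval is |2447452 − 2462062| = 14610 days.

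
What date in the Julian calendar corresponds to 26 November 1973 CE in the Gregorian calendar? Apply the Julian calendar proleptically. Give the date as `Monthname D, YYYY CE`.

At this point the Julian calendar is 13 days behind the Gregorian.
26 November 1973 Gregorian − 13 days → 13 November 1973 Julian.

November 13, 1973 CE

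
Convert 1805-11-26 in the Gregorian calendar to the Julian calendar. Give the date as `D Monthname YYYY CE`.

At this point the Julian calendar is 12 days behind the Gregorian.
26 November 1805 Gregorian − 12 days → 14 November 1805 Julian.

14 November 1805 CE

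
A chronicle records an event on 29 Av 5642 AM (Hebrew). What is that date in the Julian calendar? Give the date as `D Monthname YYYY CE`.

2 August 1882 CE

Both dates share Julian Day Number 2408672; in the Julian calendar that is 2 August 1882 CE.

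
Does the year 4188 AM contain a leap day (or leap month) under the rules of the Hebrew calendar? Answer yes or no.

Hebrew year 4188 is year 8 of its 19-year Metonic cycle; leap years are at positions 3, 6, 8, 11, 14, 17, 19, so it is a leap year (13 months).

yes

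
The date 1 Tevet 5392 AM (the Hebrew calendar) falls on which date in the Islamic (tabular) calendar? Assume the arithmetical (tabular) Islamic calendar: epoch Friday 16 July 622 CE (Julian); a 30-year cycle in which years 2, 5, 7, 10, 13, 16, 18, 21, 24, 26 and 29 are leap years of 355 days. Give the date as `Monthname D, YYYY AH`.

Julian Day Number of the source date = 2317130.
Converting JDN 2317130 to the tabular Islamic calendar gives 2 Jumada al-Thani 1041 AH.

Jumada al-Thani 2, 1041 AH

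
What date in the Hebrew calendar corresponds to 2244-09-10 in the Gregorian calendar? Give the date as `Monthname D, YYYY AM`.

Elul 7, 6004 AM

Both dates share Julian Day Number 2540917; in the Hebrew calendar that is 7 Elul 6004 AM.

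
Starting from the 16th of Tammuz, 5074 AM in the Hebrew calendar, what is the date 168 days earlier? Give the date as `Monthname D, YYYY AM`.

Counting 168 days back from JDN 2201178 reaches JDN 2201010, which is Tevet 25, 5074 AM.

Tevet 25, 5074 AM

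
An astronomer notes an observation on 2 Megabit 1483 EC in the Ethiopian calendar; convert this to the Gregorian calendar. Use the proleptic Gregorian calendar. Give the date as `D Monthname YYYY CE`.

7 March 1491 CE

Julian Day Number of the source date = 2265702.
Converting JDN 2265702 to the Gregorian calendar gives 7 March 1491 CE.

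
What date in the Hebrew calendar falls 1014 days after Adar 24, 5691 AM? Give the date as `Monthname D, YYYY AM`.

JDN of Adar 24, 5691 AM = 2426414.
2426414 + 1014 = 2427428.
JDN 2427428 in the Hebrew calendar is Tevet 3, 5694 AM.

Tevet 3, 5694 AM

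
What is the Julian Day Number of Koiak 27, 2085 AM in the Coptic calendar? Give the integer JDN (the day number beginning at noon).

Equivalently 8 January 2369 (Gregorian).
JDN 2451545 is 1 January 2000 CE (Gregorian); the target day is +134782 days from there, so JDN = 2586327.

2586327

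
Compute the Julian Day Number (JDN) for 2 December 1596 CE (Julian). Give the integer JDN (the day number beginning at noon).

In the Gregorian calendar the same day is 12 December 1596.
JDN 2299161 is 15 October 1582 CE (Gregorian); the target day is +5172 days from there, so JDN = 2304333.

2304333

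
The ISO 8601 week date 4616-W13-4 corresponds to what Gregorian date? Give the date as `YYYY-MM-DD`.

4616-03-28

ISO week 1 of 4616 is the week containing the first Thursday of 4616.
Week 13, day 4 (Thursday) lands on 4616-03-28.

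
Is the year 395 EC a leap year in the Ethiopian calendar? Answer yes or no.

395 mod 4 = 3; in the Ethiopian calendar a year is leap when year mod 4 = 3, so it is a leap year.

yes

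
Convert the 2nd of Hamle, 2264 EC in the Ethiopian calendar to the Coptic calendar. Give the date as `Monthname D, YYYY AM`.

Julian Day Number of the source date = 2551083.
Converting JDN 2551083 to the Coptic calendar gives 2 Epip 1988 AM.

Epip 2, 1988 AM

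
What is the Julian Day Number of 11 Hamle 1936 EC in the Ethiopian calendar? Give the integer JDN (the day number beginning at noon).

2431290

Equivalently 18 July 1944 (Gregorian).
JDN 2400001 is 17 November 1858 CE (Gregorian), MJD 0; the target day is +31289 days from there, so JDN = 2431290.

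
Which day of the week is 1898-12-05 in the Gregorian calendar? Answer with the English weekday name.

JDN 2414629 mod 7 = 0, and JDN 0 was a Monday, so this is a Monday.

Monday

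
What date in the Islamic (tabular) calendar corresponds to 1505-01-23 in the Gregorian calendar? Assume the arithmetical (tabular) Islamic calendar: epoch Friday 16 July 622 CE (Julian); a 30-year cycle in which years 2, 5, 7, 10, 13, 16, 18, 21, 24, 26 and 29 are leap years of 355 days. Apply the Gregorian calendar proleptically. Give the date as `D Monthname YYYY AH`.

7 Sha'ban 910 AH

Julian Day Number of the source date = 2270772.
Converting JDN 2270772 to the tabular Islamic calendar gives 7 Sha'ban 910 AH.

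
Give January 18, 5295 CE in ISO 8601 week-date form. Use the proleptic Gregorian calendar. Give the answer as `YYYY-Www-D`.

The weekday is Tuesday (ISO weekday 2).
That Tuesday belongs to ISO week 3 of ISO year 5295.

5295-W03-2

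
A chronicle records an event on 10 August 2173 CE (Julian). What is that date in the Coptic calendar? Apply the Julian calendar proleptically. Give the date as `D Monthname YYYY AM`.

Julian Day Number of the source date = 2514968.
Converting JDN 2514968 to the Coptic calendar gives 17 Mesori 1889 AM.

17 Mesori 1889 AM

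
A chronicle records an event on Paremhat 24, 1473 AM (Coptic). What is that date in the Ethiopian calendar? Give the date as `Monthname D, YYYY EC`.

Both dates share Julian Day Number 2362881; in the Ethiopian calendar that is 24 Megabit 1749 EC.

Megabit 24, 1749 EC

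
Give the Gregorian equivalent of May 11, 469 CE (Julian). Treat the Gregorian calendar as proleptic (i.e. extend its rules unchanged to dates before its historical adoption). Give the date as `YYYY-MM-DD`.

For dates in this range the Gregorian date is 1 day ahead of the Julian.
11 May 469 Julian + 1 day → 12 May 469 Gregorian.

0469-05-12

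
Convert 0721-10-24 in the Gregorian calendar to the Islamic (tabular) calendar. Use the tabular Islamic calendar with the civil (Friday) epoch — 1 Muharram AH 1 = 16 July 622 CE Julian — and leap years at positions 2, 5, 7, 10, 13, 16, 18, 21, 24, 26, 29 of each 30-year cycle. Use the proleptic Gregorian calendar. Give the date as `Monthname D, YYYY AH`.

Rabi' al-Thani 23, 103 AH

Julian Day Number of the source date = 1984696.
Converting JDN 1984696 to the tabular Islamic calendar gives 23 Rabi' al-Thani 103 AH.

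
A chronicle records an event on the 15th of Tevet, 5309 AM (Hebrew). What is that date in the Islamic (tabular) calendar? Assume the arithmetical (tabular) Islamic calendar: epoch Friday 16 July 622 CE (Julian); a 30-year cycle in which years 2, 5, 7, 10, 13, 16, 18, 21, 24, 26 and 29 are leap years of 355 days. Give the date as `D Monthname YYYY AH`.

15 Dhu al-Qa'dah 955 AH

The source date corresponds to 26 December 1548 in the proleptic Gregorian calendar (JDN 2286815).
That day falls on 15 Dhu al-Qa'dah 955 AH in the tabular Islamic calendar.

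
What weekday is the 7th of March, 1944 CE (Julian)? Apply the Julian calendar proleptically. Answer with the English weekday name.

In the Gregorian calendar this is 20 March 1944 (JDN 2431170).
JDN 2431170 mod 7 = 0, and JDN 0 was a Monday, so this is a Monday.

Monday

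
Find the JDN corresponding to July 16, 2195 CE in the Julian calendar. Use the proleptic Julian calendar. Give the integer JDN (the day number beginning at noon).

Equivalently 30 July 2195 (Gregorian).
JDN 2400001 is 17 November 1858 CE (Gregorian), MJD 0; the target day is +122977 days from there, so JDN = 2522978.

2522978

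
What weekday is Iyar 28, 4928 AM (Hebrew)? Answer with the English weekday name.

Wednesday

This is JDN 2147798 (15 May 1168 Gregorian).
2147798 ≡ 2 (mod 7); counting from Monday = 0 gives Wednesday.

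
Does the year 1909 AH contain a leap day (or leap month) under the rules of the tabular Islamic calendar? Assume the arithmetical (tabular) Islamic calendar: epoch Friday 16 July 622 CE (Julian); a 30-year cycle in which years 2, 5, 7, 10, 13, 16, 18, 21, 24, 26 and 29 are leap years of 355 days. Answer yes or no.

Year 1909 AH is year 19 of its 30-year cycle; leap positions are 2, 5, 7, 10, 13, 16, 18, 21, 24, 26, 29, so it is a common year (354 days).

no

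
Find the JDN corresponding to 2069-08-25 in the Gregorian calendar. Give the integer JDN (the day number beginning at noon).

2476984

JDN 2400001 is 17 November 1858 CE (Gregorian), MJD 0; the target day is +76983 days from there, so JDN = 2476984.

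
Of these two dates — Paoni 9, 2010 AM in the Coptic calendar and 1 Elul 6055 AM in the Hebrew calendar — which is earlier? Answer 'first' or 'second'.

Converting both to JDN: 2559095 vs 2559515; the smaller is the first.

first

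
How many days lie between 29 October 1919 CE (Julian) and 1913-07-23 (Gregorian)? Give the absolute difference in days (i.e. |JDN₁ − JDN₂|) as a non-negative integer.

First date → JDN 2422274; second date → JDN 2419972.
The interval is |2422274 − 2419972| = 2302 days.

2302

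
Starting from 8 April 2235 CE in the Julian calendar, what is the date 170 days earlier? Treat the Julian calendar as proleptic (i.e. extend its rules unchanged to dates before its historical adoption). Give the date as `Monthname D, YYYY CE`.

JDN of 8 April 2235 CE = 2537489.
2537489 − 170 = 2537319.
JDN 2537319 in the Julian calendar is October 20, 2234 CE.

October 20, 2234 CE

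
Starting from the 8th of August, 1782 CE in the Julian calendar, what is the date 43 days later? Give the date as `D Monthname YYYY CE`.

20 September 1782 CE

Counting 43 days forward from JDN 2372153 reaches JDN 2372196, which is 20 September 1782 CE.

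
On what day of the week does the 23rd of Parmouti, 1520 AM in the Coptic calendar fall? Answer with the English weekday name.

In the Gregorian calendar this is 30 April 1804 (JDN 2380077).
Since JDN mod 7 = 0 (0 = Monday), the day is Monday.

Monday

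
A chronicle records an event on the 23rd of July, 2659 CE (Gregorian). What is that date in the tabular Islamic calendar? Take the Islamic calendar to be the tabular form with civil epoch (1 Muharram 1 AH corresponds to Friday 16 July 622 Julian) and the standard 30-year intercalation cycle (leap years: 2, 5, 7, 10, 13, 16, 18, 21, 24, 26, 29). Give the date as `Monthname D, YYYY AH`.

Rajab 11, 2100 AH

Julian Day Number of the source date = 2692443.
Converting JDN 2692443 to the tabular Islamic calendar gives 11 Rajab 2100 AH.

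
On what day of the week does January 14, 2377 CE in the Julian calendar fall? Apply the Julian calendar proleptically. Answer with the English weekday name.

Sunday

This is JDN 2589271 (30 January 2377 Gregorian).
Since JDN mod 7 = 6 (0 = Monday), the day is Sunday.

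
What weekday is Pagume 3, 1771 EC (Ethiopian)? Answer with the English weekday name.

Monday

This is JDN 2371075 (6 September 1779 Gregorian).
JDN 2371075 mod 7 = 0, and JDN 0 was a Monday, so this is a Monday.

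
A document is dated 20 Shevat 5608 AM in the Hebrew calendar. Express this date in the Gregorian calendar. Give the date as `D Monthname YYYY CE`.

Julian Day Number of the source date = 2396052.
Converting JDN 2396052 to the Gregorian calendar gives 25 January 1848 CE.

25 January 1848 CE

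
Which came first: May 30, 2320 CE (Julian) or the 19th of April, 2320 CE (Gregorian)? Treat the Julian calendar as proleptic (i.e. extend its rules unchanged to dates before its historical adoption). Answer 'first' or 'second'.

second

First date → JDN 2568588; second date → JDN 2568531.
JDN 2568531 < JDN 2568588, so the second date is earlier.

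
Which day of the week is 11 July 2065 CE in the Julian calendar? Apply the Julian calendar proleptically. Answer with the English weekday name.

Equivalently 24 July 2065 Gregorian, JDN 2475491.
2475491 ≡ 4 (mod 7); counting from Monday = 0 gives Friday.

Friday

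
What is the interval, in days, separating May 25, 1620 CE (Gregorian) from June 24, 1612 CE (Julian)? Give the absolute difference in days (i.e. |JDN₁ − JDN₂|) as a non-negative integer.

2882

JDN of the first date = 2312898.
JDN of the second date = 2310016.
|2310016 − 2312898| = 2882.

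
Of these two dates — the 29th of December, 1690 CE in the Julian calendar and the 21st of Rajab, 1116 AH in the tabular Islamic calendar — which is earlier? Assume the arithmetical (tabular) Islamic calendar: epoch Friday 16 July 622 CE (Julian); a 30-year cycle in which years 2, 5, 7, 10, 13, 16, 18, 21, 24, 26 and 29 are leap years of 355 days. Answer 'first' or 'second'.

The two dates have Julian Day Numbers 2338693 and 2343756 respectively.
Since 2338693 < 2343756, the first date comes first.

first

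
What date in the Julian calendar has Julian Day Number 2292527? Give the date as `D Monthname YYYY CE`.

6 August 1564 CE

The proleptic Gregorian equivalent of JDN 2292527 is 16 August 1564.
In the Julian calendar that day is 6 August 1564 CE.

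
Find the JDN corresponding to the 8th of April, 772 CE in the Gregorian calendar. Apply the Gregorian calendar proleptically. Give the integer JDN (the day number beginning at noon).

2003125

JDN 2451545 is 1 January 2000 CE (Gregorian); the target day is −448420 days from there, so JDN = 2003125.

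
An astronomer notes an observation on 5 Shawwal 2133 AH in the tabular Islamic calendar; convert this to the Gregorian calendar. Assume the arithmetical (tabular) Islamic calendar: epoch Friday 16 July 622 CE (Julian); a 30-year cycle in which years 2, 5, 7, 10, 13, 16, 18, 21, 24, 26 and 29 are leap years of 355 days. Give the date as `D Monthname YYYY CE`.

Julian Day Number of the source date = 2704220.
Converting JDN 2704220 to the Gregorian calendar gives 20 October 2691 CE.

20 October 2691 CE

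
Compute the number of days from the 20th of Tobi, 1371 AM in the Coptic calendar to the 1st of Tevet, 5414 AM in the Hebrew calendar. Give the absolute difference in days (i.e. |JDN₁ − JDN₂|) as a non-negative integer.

First date → JDN 2325561; second date → JDN 2325161.
The interval is |2325561 − 2325161| = 400 days.

400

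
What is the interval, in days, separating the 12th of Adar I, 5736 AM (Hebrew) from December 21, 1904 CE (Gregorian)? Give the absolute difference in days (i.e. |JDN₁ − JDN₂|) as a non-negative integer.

JDN of the first date = 2442822.
JDN of the second date = 2416836.
|2416836 − 2442822| = 25986.

25986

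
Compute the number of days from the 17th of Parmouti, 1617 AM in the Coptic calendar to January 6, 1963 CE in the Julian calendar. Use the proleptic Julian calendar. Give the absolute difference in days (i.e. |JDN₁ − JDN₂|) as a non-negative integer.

JDN of the first date = 2415500.
JDN of the second date = 2438049.
|2438049 − 2415500| = 22549.

22549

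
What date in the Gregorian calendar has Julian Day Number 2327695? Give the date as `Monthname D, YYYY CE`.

November 28, 1660 CE

JDN 2451545 is 1 Jan 2000; 2327695 is −123850 days from there.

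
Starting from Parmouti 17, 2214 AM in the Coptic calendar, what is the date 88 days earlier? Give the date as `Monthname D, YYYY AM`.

The starting date is JDN 2633554; 2633554 − 88 = 2633466.
JDN 2633466 corresponds to Tobi 19, 2214 AM.

Tobi 19, 2214 AM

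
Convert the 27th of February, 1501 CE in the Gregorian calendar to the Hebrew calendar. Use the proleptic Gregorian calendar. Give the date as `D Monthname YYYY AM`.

Julian Day Number of the source date = 2269346.
Converting JDN 2269346 to the Hebrew calendar gives 29 Adar I 5261 AM.

29 Adar I 5261 AM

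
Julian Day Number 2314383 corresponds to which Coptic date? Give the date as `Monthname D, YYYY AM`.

Paoni 14, 1340 AM

JDN 2314383 is 18 June 1624 in the Gregorian calendar.
In the Coptic calendar that day is Paoni 14, 1340 AM.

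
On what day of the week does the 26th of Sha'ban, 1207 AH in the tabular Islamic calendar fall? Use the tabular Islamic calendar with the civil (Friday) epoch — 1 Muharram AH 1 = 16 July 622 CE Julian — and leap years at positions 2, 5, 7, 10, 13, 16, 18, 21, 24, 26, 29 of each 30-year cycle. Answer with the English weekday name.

Monday

Equivalently 8 April 1793 Gregorian, JDN 2376038.
Since JDN mod 7 = 0 (0 = Monday), the day is Monday.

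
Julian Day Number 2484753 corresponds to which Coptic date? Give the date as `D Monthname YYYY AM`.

23 Hathor 1807 AM

JDN 2484753 is 2 December 2090 in the Gregorian calendar.
In the Coptic calendar that day is 23 Hathor 1807 AM.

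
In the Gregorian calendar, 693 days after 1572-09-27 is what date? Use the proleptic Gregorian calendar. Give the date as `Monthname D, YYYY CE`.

August 21, 1574 CE

Counting 693 days forward from JDN 2295491 reaches JDN 2296184, which is August 21, 1574 CE.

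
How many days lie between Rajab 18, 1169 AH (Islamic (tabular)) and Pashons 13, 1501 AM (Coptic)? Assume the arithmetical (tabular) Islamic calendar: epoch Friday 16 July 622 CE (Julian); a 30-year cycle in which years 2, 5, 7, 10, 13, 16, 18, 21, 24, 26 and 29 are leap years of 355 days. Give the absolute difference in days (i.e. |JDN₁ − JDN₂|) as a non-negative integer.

First date → JDN 2362534; second date → JDN 2373157.
The interval is |2362534 − 2373157| = 10623 days.

10623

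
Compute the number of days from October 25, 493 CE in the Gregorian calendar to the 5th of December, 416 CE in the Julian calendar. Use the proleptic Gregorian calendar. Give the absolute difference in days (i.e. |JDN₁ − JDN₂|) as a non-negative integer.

JDN of the first date = 1901423.
JDN of the second date = 1873341.
|1873341 − 1901423| = 28082.

28082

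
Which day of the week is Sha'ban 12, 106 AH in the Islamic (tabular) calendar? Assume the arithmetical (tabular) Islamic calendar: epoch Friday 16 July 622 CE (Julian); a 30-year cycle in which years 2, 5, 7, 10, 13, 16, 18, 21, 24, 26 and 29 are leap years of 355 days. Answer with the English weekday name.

In the proleptic Gregorian calendar this is 6 January 725 (JDN 1985866).
1985866 ≡ 1 (mod 7); counting from Monday = 0 gives Tuesday.

Tuesday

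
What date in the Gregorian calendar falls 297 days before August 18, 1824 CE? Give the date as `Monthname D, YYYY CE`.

October 26, 1823 CE

JDN of August 18, 1824 CE = 2387492.
2387492 − 297 = 2387195.
JDN 2387195 in the Gregorian calendar is October 26, 1823 CE.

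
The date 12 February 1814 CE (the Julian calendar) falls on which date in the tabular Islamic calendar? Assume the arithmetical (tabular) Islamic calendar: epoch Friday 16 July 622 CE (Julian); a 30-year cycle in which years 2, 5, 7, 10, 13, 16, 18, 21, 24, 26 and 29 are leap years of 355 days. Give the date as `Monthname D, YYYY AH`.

Both dates share Julian Day Number 2383664; in the tabular Islamic calendar that is 4 Rabi' al-Awwal 1229 AH.

Rabi' al-Awwal 4, 1229 AH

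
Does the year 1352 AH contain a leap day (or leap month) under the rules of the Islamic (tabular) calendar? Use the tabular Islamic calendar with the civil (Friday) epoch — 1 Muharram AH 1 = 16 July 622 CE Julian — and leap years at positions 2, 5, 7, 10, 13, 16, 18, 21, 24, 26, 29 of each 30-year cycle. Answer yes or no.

yes

Year 1352 AH is year 2 of its 30-year cycle; leap positions are 2, 5, 7, 10, 13, 16, 18, 21, 24, 26, 29, so it is a leap year (355 days).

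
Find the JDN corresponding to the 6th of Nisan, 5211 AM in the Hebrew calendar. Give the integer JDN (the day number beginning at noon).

Equivalently 18 March 1451 (proleptic Gregorian).
JDN 2400001 is 17 November 1858 CE (Gregorian), MJD 0; the target day is −148898 days from there, so JDN = 2251103.

2251103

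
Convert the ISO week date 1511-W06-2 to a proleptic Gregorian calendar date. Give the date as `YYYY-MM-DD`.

ISO week 1 of 1511 is the week containing the first Thursday of 1511.
Week 6, day 2 (Tuesday) lands on 1511-02-07.

1511-02-07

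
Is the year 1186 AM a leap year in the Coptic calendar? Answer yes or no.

no

1186 mod 4 = 2; in the Coptic calendar a year is leap when year mod 4 = 3, so it is a common year.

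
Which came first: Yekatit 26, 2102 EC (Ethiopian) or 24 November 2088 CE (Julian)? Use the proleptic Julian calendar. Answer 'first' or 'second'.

second

Converting both to JDN: 2491786 vs 2484028; the smaller is the second.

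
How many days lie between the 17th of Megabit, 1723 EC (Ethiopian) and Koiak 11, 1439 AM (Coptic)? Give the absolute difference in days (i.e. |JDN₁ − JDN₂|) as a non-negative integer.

3018

First date → JDN 2353377; second date → JDN 2350359.
The interval is |2353377 − 2350359| = 3018 days.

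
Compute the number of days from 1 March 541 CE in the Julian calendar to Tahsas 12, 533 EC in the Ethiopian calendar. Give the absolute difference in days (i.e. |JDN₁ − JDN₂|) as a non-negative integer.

83

First date → JDN 1918718; second date → JDN 1918635.
The interval is |1918718 − 1918635| = 83 days.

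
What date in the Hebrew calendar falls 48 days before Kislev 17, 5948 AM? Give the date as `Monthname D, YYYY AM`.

The starting date is JDN 2520197; 2520197 − 48 = 2520149.
JDN 2520149 corresponds to Tishrei 28, 5948 AM.

Tishrei 28, 5948 AM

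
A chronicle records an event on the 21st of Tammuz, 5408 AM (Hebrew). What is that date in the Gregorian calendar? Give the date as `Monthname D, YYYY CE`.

July 11, 1648 CE

Both dates share Julian Day Number 2323172; in the Gregorian calendar that is 11 July 1648 CE.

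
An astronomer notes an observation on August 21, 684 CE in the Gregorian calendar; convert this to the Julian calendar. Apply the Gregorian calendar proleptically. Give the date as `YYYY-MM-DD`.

At this point the Julian calendar is 3 days behind the Gregorian.
21 August 684 Gregorian − 3 days → 18 August 684 Julian.

0684-08-18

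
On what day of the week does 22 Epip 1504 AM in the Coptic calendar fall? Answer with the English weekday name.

This is JDN 2374322 (27 July 1788 Gregorian).
JDN 2374322 mod 7 = 6, and JDN 0 was a Monday, so this is a Sunday.

Sunday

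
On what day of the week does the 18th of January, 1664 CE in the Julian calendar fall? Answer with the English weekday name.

Equivalently 28 January 1664 Gregorian, JDN 2328851.
Since JDN mod 7 = 0 (0 = Monday), the day is Monday.

Monday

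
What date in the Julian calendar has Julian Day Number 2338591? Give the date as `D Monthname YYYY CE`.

18 September 1690 CE

The Gregorian equivalent of JDN 2338591 is 28 September 1690.
In the Julian calendar that day is 18 September 1690 CE.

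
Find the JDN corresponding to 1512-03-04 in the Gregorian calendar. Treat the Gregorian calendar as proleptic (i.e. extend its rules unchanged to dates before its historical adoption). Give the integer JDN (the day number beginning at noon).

2273369

JDN 2299161 is 15 October 1582 CE (Gregorian); the target day is −25792 days from there, so JDN = 2273369.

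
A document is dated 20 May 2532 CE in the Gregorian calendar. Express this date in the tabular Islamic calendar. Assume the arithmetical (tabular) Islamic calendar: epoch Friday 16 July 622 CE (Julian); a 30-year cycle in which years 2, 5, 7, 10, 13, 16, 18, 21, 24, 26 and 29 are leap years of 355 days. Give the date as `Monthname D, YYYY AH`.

Both dates share Julian Day Number 2645994; in the tabular Islamic calendar that is 13 Jumada al-Thani 1969 AH.

Jumada al-Thani 13, 1969 AH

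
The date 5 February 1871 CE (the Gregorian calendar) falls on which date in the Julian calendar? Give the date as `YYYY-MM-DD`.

1871-01-24

For dates in this range the Gregorian date is 12 days ahead of the Julian.
5 February 1871 Gregorian − 12 days → 24 January 1871 Julian.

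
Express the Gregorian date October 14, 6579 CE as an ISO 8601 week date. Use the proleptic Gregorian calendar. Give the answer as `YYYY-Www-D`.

The weekday is Thursday (ISO weekday 4).
That Thursday belongs to ISO week 41 of ISO year 6579.

6579-W41-4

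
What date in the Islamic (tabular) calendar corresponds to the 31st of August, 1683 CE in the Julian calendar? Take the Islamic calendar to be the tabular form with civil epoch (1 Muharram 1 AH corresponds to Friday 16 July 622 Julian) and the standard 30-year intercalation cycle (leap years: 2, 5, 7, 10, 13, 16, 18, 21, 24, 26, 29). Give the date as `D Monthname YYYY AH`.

18 Ramadan 1094 AH

The source date corresponds to 10 September 1683 in the Gregorian calendar (JDN 2336016).
That day falls on 18 Ramadan 1094 AH in the tabular Islamic calendar.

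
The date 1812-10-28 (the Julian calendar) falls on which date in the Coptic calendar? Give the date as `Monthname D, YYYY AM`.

Julian Day Number of the source date = 2383192.
Converting JDN 2383192 to the Coptic calendar gives 1 Hathor 1529 AM.

Hathor 1, 1529 AM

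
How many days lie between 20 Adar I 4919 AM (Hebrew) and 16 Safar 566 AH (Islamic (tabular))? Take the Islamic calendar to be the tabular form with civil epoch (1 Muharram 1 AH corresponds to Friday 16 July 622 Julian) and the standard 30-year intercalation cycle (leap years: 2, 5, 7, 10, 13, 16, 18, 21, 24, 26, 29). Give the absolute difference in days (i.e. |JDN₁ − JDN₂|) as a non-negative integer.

4280

JDN of the first date = 2144422.
JDN of the second date = 2148702.
|2148702 − 2144422| = 4280.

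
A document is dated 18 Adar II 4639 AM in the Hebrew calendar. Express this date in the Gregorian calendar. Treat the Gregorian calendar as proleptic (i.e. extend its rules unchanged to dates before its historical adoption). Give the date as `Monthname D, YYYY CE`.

March 20, 879 CE

Both dates share Julian Day Number 2042187; in the Gregorian calendar that is 20 March 879 CE.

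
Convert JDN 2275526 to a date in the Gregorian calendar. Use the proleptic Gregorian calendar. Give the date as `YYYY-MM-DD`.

JDN 2451545 is 1 Jan 2000; 2275526 is −176019 days from there.

1518-01-29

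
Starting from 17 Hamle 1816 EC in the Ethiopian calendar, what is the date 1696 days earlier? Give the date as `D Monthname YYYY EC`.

22 Hidar 1812 EC

The starting date is JDN 2387466; 2387466 − 1696 = 2385770.
JDN 2385770 corresponds to 22 Hidar 1812 EC.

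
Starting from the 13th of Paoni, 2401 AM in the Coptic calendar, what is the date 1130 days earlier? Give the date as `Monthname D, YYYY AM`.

Pashons 9, 2398 AM

Counting 1130 days back from JDN 2701912 reaches JDN 2700782, which is Pashons 9, 2398 AM.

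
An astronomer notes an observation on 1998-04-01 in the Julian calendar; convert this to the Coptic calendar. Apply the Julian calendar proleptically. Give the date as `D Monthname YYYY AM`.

6 Parmouti 1714 AM

Julian Day Number of the source date = 2450918.
Converting JDN 2450918 to the Coptic calendar gives 6 Parmouti 1714 AM.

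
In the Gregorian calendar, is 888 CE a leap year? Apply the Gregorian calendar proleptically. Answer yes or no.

888 is divisible by 4 and not by 100, so it is a leap year.

yes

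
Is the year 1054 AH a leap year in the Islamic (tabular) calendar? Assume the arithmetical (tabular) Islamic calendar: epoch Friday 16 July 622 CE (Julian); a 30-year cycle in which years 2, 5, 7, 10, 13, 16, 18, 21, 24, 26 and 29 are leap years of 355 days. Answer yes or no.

no

Year 1054 AH is year 4 of its 30-year cycle; leap positions are 2, 5, 7, 10, 13, 16, 18, 21, 24, 26, 29, so it is a common year (354 days).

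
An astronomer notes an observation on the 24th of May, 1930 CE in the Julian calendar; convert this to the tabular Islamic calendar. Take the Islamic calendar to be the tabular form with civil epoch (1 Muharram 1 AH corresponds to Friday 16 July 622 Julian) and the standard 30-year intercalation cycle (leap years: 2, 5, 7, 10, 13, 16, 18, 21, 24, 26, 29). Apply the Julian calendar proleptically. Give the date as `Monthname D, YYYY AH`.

Muharram 9, 1349 AH

The source date corresponds to 6 June 1930 in the Gregorian calendar (JDN 2426134).
That day falls on 9 Muharram 1349 AH in the tabular Islamic calendar.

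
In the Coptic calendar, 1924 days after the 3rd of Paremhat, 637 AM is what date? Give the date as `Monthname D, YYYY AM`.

Paoni 11, 642 AM

The starting date is JDN 2057511; 2057511 + 1924 = 2059435.
JDN 2059435 corresponds to Paoni 11, 642 AM.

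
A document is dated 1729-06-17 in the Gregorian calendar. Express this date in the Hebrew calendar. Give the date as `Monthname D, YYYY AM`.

Sivan 20, 5489 AM

Both dates share Julian Day Number 2352732; in the Hebrew calendar that is 20 Sivan 5489 AM.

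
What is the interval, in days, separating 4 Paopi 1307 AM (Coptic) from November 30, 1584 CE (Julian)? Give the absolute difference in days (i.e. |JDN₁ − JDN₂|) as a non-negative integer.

2131

First date → JDN 2302079; second date → JDN 2299948.
The interval is |2302079 − 2299948| = 2131 days.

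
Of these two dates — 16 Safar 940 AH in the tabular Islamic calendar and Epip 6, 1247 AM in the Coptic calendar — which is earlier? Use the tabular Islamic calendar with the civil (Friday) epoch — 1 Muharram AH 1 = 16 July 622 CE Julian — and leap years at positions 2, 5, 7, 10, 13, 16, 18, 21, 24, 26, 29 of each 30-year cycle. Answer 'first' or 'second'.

Converting both to JDN: 2281235 vs 2280436; the smaller is the second.

second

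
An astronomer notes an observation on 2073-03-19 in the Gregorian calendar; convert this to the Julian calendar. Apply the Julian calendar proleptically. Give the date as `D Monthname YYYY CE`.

At this point the Julian calendar is 13 days behind the Gregorian.
19 March 2073 Gregorian − 13 days → 6 March 2073 Julian.

6 March 2073 CE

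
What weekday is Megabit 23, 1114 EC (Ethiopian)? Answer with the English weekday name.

Sunday

This is JDN 2130946 (26 March 1122 Gregorian).
2130946 ≡ 6 (mod 7); counting from Monday = 0 gives Sunday.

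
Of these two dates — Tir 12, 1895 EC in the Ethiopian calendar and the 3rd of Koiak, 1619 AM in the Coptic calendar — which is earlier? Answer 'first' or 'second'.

second

The two dates have Julian Day Numbers 2416135 and 2416096 respectively.
Since 2416096 < 2416135, the second date comes first.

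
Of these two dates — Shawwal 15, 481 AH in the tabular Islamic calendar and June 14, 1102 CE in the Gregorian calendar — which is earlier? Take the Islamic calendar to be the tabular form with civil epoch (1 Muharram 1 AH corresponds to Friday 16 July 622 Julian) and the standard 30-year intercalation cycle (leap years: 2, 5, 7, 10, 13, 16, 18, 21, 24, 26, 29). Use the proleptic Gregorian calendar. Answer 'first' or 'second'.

first

Converting both to JDN: 2118816 vs 2123721; the smaller is the first.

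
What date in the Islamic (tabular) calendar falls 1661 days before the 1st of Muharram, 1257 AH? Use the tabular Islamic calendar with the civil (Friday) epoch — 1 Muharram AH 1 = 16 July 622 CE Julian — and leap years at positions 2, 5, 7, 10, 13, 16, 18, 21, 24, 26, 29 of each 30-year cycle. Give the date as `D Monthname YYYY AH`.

JDN of the 1st of Muharram, 1257 AH = 2393525.
2393525 − 1661 = 2391864.
JDN 2391864 in the tabular Islamic calendar is 23 Rabi' al-Thani 1252 AH.

23 Rabi' al-Thani 1252 AH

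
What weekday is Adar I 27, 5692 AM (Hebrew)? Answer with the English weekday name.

Equivalently 5 March 1932 Gregorian, JDN 2426772.
2426772 ≡ 5 (mod 7); counting from Monday = 0 gives Saturday.

Saturday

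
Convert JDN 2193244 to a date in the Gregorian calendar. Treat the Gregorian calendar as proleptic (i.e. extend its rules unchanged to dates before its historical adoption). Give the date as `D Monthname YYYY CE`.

17 October 1292 CE

Counting from JDN 2299161 = 15 Oct 1582 gives an offset of -105917 days.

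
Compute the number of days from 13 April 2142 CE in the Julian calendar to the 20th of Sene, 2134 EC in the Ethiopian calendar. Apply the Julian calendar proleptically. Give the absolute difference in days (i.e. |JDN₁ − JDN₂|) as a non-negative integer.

62

First date → JDN 2503526; second date → JDN 2503588.
The interval is |2503526 − 2503588| = 62 days.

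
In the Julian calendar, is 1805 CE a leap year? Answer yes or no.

1805 mod 4 = 1, so it is a common year in the Julian calendar.

no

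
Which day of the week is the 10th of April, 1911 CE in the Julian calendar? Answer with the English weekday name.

Sunday

In the Gregorian calendar this is 23 April 1911 (JDN 2419150).
JDN 2419150 mod 7 = 6, and JDN 0 was a Monday, so this is a Sunday.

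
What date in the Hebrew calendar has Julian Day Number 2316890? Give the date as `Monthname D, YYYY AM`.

Nisan 28, 5391 AM

The Gregorian equivalent of JDN 2316890 is 30 April 1631.
In the Hebrew calendar that day is Nisan 28, 5391 AM.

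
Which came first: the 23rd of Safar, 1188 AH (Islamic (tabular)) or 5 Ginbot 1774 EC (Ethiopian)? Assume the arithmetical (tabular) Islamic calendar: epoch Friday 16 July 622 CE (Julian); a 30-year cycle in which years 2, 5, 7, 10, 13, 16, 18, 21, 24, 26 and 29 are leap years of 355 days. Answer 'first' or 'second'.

The two dates have Julian Day Numbers 2369125 and 2372053 respectively.
Since 2369125 < 2372053, the first date comes first.

first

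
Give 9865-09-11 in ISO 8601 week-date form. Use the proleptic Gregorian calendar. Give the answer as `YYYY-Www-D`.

9865-W37-1

The weekday is Monday (ISO weekday 1).
That Monday belongs to ISO week 37 of ISO year 9865.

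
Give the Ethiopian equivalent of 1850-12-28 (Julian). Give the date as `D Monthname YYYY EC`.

2 Tir 1843 EC

Julian Day Number of the source date = 2397132.
Converting JDN 2397132 to the Ethiopian calendar gives 2 Tir 1843 EC.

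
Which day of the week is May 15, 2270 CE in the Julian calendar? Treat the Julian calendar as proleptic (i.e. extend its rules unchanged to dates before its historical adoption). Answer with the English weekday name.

Equivalently 30 May 2270 Gregorian, JDN 2550310.
2550310 ≡ 0 (mod 7); counting from Monday = 0 gives Monday.

Monday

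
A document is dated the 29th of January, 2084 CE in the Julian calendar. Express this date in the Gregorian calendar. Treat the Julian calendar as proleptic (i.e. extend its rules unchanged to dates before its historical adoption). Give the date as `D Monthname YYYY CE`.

11 February 2084 CE

For dates in this range the Gregorian date is 13 days ahead of the Julian.
29 January 2084 Julian + 13 days → 11 February 2084 Gregorian.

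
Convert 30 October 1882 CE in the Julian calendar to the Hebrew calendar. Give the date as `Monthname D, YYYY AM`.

Cheshvan 29, 5643 AM

Both dates share Julian Day Number 2408761; in the Hebrew calendar that is 29 Cheshvan 5643 AM.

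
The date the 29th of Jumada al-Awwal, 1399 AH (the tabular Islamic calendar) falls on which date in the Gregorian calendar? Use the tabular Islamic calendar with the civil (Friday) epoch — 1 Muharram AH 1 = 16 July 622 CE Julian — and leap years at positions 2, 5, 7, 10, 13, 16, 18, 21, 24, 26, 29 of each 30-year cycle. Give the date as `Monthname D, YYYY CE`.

April 27, 1979 CE

Both dates share Julian Day Number 2443991; in the Gregorian calendar that is 27 April 1979 CE.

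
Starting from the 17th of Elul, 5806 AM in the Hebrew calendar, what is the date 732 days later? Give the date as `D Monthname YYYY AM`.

12 Tishrei 5809 AM

The starting date is JDN 2468607; 2468607 + 732 = 2469339.
JDN 2469339 corresponds to 12 Tishrei 5809 AM.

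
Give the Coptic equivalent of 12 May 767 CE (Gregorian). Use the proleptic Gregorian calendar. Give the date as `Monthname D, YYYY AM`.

Julian Day Number of the source date = 2001332.
Converting JDN 2001332 to the Coptic calendar gives 13 Pashons 483 AM.

Pashons 13, 483 AM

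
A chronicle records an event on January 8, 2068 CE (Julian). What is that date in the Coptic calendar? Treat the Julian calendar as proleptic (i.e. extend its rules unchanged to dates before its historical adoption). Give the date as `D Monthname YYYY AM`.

12 Tobi 1784 AM

Both dates share Julian Day Number 2476402; in the Coptic calendar that is 12 Tobi 1784 AM.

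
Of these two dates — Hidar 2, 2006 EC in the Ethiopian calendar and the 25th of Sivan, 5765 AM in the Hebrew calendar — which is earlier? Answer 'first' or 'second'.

First date → JDN 2456608; second date → JDN 2453554.
JDN 2453554 < JDN 2456608, so the second date is earlier.

second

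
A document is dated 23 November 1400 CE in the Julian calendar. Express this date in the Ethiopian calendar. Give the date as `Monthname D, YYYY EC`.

Hidar 27, 1393 EC

The source date corresponds to 2 December 1400 in the proleptic Gregorian calendar (JDN 2232735).
That day falls on 27 Hidar 1393 EC in the Ethiopian calendar.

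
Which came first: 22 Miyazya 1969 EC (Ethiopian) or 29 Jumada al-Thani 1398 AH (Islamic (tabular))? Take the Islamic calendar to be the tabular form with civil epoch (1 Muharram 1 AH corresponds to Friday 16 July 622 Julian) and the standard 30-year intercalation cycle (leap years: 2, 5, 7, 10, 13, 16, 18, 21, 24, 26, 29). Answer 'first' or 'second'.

first

First date → JDN 2443264; second date → JDN 2443666.
JDN 2443264 < JDN 2443666, so the first date is earlier.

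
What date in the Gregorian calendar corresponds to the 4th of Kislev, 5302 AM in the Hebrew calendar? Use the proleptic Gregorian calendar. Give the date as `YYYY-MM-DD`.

1541-12-03

Julian Day Number of the source date = 2284235.
Converting JDN 2284235 to the Gregorian calendar gives 3 December 1541 CE.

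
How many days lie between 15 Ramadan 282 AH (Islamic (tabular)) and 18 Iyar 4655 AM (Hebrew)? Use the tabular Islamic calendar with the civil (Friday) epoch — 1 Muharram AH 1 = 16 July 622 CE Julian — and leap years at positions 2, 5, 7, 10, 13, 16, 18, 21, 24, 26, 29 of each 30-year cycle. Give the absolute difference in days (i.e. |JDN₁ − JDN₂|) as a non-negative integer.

175

First date → JDN 2048267; second date → JDN 2048092.
The interval is |2048267 − 2048092| = 175 days.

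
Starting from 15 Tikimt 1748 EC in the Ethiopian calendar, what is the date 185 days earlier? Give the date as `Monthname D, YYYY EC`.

JDN of 15 Tikimt 1748 EC = 2362357.
2362357 − 185 = 2362172.
JDN 2362172 in the Ethiopian calendar is Miyazya 16, 1747 EC.

Miyazya 16, 1747 EC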